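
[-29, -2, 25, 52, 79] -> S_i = -29 + 27*i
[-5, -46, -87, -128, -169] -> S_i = -5 + -41*i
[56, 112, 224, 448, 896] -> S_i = 56*2^i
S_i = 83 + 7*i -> [83, 90, 97, 104, 111]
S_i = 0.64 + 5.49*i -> [0.64, 6.13, 11.62, 17.11, 22.6]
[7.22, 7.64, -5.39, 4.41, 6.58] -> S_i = Random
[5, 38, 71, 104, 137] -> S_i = 5 + 33*i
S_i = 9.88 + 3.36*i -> [9.88, 13.24, 16.6, 19.96, 23.32]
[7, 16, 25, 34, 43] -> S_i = 7 + 9*i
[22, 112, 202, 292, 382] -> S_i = 22 + 90*i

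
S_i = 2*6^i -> [2, 12, 72, 432, 2592]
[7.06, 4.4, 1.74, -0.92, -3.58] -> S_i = 7.06 + -2.66*i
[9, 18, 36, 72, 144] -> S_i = 9*2^i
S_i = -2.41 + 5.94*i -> [-2.41, 3.53, 9.47, 15.41, 21.35]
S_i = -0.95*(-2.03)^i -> [-0.95, 1.93, -3.91, 7.95, -16.13]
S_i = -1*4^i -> [-1, -4, -16, -64, -256]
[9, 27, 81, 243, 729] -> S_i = 9*3^i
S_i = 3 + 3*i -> [3, 6, 9, 12, 15]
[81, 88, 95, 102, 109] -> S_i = 81 + 7*i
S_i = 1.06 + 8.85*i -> [1.06, 9.91, 18.76, 27.61, 36.46]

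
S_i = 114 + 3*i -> [114, 117, 120, 123, 126]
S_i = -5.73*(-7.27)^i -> [-5.73, 41.66, -302.85, 2201.7, -16006.35]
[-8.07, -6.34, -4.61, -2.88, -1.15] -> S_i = -8.07 + 1.73*i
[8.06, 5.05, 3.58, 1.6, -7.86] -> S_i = Random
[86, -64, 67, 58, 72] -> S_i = Random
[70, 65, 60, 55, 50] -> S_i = 70 + -5*i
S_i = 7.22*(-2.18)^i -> [7.22, -15.74, 34.31, -74.8, 163.07]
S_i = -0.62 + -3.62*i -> [-0.62, -4.24, -7.86, -11.48, -15.1]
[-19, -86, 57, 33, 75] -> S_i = Random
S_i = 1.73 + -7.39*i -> [1.73, -5.66, -13.05, -20.44, -27.83]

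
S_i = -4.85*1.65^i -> [-4.85, -8.0, -13.2, -21.79, -35.95]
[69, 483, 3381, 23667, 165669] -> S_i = 69*7^i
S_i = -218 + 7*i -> [-218, -211, -204, -197, -190]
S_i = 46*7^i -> [46, 322, 2254, 15778, 110446]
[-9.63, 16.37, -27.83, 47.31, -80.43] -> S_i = -9.63*(-1.70)^i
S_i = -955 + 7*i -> [-955, -948, -941, -934, -927]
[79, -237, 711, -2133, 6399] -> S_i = 79*-3^i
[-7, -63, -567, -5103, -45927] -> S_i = -7*9^i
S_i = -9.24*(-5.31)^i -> [-9.24, 49.06, -260.53, 1383.42, -7345.99]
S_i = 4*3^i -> [4, 12, 36, 108, 324]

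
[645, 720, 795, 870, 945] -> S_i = 645 + 75*i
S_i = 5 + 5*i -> [5, 10, 15, 20, 25]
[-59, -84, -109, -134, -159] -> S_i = -59 + -25*i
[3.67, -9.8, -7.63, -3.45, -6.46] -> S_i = Random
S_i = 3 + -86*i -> [3, -83, -169, -255, -341]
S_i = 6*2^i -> [6, 12, 24, 48, 96]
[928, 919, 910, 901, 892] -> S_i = 928 + -9*i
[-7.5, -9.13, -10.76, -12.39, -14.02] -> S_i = -7.50 + -1.63*i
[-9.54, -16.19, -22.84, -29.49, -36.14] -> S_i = -9.54 + -6.65*i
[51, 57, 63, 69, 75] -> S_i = 51 + 6*i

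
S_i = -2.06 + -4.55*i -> [-2.06, -6.61, -11.16, -15.71, -20.26]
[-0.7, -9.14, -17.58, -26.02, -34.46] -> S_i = -0.70 + -8.44*i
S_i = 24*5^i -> [24, 120, 600, 3000, 15000]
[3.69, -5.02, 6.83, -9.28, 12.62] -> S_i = 3.69*(-1.36)^i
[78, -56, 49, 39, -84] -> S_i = Random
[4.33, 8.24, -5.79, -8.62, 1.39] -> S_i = Random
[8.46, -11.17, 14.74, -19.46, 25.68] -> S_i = 8.46*(-1.32)^i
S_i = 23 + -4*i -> [23, 19, 15, 11, 7]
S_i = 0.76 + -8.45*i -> [0.76, -7.69, -16.14, -24.59, -33.04]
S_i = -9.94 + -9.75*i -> [-9.94, -19.69, -29.44, -39.19, -48.94]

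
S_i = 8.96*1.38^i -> [8.96, 12.36, 17.06, 23.55, 32.5]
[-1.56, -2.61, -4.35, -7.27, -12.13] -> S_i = -1.56*1.67^i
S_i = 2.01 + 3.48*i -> [2.01, 5.49, 8.97, 12.45, 15.93]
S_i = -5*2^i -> [-5, -10, -20, -40, -80]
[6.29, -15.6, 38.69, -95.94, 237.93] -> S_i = 6.29*(-2.48)^i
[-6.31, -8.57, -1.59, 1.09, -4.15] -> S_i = Random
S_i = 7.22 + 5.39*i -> [7.22, 12.61, 18.0, 23.39, 28.78]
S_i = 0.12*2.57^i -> [0.12, 0.31, 0.79, 2.04, 5.23]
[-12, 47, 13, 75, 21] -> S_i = Random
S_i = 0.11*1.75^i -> [0.11, 0.19, 0.34, 0.59, 1.03]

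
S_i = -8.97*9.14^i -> [-8.97, -81.99, -749.35, -6849.06, -62600.42]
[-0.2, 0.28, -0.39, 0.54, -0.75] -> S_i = -0.20*(-1.39)^i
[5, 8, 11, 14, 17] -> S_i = 5 + 3*i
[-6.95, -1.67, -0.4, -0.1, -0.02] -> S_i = -6.95*0.24^i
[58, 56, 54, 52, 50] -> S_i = 58 + -2*i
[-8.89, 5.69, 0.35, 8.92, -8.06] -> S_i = Random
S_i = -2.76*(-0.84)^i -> [-2.76, 2.32, -1.95, 1.64, -1.37]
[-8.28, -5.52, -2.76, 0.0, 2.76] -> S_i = -8.28 + 2.76*i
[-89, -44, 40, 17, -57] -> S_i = Random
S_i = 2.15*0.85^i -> [2.15, 1.83, 1.55, 1.32, 1.12]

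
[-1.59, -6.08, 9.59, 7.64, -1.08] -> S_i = Random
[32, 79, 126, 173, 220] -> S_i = 32 + 47*i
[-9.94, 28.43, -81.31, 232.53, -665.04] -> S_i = -9.94*(-2.86)^i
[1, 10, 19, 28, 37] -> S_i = 1 + 9*i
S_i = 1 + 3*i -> [1, 4, 7, 10, 13]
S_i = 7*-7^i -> [7, -49, 343, -2401, 16807]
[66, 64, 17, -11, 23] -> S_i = Random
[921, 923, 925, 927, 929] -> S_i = 921 + 2*i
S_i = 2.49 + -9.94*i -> [2.49, -7.45, -17.39, -27.33, -37.27]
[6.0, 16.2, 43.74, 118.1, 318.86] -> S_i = 6.00*2.70^i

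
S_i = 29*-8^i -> [29, -232, 1856, -14848, 118784]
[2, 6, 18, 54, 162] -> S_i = 2*3^i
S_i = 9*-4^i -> [9, -36, 144, -576, 2304]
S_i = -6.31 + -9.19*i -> [-6.31, -15.5, -24.69, -33.88, -43.07]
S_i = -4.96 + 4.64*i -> [-4.96, -0.32, 4.32, 8.96, 13.6]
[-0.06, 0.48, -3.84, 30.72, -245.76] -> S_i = -0.06*(-8.00)^i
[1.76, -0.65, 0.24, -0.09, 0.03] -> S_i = 1.76*(-0.37)^i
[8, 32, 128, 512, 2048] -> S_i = 8*4^i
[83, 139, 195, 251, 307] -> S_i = 83 + 56*i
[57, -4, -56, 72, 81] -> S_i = Random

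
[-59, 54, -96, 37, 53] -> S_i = Random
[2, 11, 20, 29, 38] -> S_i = 2 + 9*i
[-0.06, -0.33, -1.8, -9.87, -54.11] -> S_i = -0.06*5.48^i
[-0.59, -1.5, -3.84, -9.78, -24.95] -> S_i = -0.59*2.55^i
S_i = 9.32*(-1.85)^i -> [9.32, -17.24, 31.9, -59.01, 109.17]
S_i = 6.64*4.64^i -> [6.64, 30.81, 142.96, 663.32, 3077.8]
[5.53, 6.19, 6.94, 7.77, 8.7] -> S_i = 5.53*1.12^i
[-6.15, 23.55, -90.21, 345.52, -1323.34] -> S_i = -6.15*(-3.83)^i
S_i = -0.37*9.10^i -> [-0.37, -3.37, -30.64, -278.82, -2537.27]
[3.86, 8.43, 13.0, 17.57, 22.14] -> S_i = 3.86 + 4.57*i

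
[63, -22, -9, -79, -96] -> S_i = Random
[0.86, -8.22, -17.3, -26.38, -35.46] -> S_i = 0.86 + -9.08*i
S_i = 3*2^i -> [3, 6, 12, 24, 48]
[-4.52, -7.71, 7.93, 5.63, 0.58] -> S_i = Random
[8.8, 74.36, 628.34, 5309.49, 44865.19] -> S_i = 8.80*8.45^i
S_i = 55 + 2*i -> [55, 57, 59, 61, 63]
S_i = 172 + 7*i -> [172, 179, 186, 193, 200]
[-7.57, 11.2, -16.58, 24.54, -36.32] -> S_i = -7.57*(-1.48)^i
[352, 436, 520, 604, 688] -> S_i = 352 + 84*i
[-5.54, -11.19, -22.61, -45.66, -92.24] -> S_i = -5.54*2.02^i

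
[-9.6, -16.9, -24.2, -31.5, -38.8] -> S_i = -9.60 + -7.30*i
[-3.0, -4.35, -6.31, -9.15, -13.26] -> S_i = -3.00*1.45^i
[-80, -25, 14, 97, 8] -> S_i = Random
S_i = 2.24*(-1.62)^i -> [2.24, -3.63, 5.88, -9.52, 15.43]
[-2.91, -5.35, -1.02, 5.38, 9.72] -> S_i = Random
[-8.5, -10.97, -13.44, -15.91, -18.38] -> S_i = -8.50 + -2.47*i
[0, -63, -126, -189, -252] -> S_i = 0 + -63*i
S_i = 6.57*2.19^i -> [6.57, 14.39, 31.51, 69.01, 151.13]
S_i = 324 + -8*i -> [324, 316, 308, 300, 292]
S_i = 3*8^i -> [3, 24, 192, 1536, 12288]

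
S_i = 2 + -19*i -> [2, -17, -36, -55, -74]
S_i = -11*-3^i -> [-11, 33, -99, 297, -891]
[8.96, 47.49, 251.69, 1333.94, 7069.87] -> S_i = 8.96*5.30^i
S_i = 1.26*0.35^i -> [1.26, 0.44, 0.15, 0.05, 0.02]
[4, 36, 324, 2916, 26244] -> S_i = 4*9^i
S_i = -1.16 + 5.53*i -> [-1.16, 4.37, 9.9, 15.43, 20.96]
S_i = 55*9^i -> [55, 495, 4455, 40095, 360855]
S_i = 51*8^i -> [51, 408, 3264, 26112, 208896]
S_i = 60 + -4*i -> [60, 56, 52, 48, 44]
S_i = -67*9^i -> [-67, -603, -5427, -48843, -439587]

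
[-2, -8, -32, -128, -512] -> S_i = -2*4^i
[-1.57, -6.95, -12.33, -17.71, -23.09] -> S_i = -1.57 + -5.38*i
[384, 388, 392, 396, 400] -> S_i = 384 + 4*i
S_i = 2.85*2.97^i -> [2.85, 8.46, 25.14, 74.66, 221.75]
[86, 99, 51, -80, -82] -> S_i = Random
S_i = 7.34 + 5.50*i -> [7.34, 12.84, 18.34, 23.84, 29.34]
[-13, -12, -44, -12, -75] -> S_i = Random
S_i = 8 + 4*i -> [8, 12, 16, 20, 24]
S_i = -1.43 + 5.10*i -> [-1.43, 3.67, 8.77, 13.87, 18.97]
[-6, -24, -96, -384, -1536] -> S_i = -6*4^i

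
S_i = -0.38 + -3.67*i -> [-0.38, -4.05, -7.72, -11.39, -15.06]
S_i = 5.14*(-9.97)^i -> [5.14, -51.25, 510.92, -5093.88, 50785.97]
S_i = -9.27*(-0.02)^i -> [-9.27, 0.19, -0.0, 0.0, -0.0]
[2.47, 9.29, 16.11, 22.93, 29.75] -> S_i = 2.47 + 6.82*i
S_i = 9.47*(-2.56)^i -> [9.47, -24.24, 62.06, -158.88, 406.73]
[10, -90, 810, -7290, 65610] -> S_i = 10*-9^i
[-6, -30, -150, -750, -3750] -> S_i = -6*5^i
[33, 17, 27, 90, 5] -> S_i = Random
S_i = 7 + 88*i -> [7, 95, 183, 271, 359]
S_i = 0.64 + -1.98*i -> [0.64, -1.34, -3.32, -5.3, -7.28]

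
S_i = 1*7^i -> [1, 7, 49, 343, 2401]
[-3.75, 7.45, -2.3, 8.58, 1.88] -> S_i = Random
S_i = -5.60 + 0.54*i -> [-5.6, -5.06, -4.52, -3.98, -3.44]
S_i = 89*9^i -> [89, 801, 7209, 64881, 583929]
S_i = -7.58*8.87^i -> [-7.58, -67.23, -596.37, -5289.81, -46920.61]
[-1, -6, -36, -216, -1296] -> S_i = -1*6^i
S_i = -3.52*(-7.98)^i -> [-3.52, 28.09, -224.16, 1788.76, -14274.28]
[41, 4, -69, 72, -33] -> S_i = Random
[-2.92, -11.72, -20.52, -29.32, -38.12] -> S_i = -2.92 + -8.80*i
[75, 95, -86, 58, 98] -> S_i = Random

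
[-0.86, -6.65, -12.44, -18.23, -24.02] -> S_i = -0.86 + -5.79*i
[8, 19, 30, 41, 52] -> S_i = 8 + 11*i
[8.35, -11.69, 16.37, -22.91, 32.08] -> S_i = 8.35*(-1.40)^i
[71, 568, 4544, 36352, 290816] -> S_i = 71*8^i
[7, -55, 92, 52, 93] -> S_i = Random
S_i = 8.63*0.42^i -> [8.63, 3.62, 1.52, 0.64, 0.27]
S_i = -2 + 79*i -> [-2, 77, 156, 235, 314]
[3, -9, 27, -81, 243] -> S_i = 3*-3^i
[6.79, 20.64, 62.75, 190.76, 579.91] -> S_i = 6.79*3.04^i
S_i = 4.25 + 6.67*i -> [4.25, 10.92, 17.59, 24.26, 30.93]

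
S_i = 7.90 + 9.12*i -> [7.9, 17.02, 26.14, 35.26, 44.38]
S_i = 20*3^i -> [20, 60, 180, 540, 1620]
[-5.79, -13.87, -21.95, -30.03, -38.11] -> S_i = -5.79 + -8.08*i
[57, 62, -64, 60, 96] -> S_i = Random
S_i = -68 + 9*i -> [-68, -59, -50, -41, -32]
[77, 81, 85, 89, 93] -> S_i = 77 + 4*i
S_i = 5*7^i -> [5, 35, 245, 1715, 12005]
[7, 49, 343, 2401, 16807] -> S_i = 7*7^i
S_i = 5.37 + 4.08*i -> [5.37, 9.45, 13.53, 17.61, 21.69]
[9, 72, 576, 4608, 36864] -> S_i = 9*8^i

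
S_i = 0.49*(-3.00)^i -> [0.49, -1.47, 4.41, -13.23, 39.69]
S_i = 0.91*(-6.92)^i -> [0.91, -6.3, 43.58, -301.55, 2086.73]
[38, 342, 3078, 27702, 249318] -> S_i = 38*9^i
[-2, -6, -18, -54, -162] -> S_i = -2*3^i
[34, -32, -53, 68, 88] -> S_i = Random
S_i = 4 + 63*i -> [4, 67, 130, 193, 256]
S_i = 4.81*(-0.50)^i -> [4.81, -2.4, 1.2, -0.6, 0.3]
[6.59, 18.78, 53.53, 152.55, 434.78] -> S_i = 6.59*2.85^i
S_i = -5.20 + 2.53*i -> [-5.2, -2.67, -0.14, 2.39, 4.92]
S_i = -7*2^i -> [-7, -14, -28, -56, -112]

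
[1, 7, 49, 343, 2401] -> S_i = 1*7^i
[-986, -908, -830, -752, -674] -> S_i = -986 + 78*i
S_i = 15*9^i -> [15, 135, 1215, 10935, 98415]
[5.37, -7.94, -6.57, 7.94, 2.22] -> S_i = Random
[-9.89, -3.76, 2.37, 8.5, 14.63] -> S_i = -9.89 + 6.13*i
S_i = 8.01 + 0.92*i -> [8.01, 8.93, 9.85, 10.77, 11.69]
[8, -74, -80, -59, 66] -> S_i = Random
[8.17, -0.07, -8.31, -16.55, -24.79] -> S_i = 8.17 + -8.24*i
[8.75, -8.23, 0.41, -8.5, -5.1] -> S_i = Random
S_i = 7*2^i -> [7, 14, 28, 56, 112]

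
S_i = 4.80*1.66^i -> [4.8, 7.97, 13.23, 21.96, 36.45]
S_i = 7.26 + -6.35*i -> [7.26, 0.91, -5.44, -11.79, -18.14]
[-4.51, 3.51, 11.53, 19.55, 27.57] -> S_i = -4.51 + 8.02*i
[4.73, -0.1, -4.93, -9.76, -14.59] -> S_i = 4.73 + -4.83*i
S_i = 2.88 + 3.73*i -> [2.88, 6.61, 10.34, 14.07, 17.8]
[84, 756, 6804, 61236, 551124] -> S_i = 84*9^i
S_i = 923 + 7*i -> [923, 930, 937, 944, 951]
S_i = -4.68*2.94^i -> [-4.68, -13.76, -40.45, -118.93, -349.65]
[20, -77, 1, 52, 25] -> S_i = Random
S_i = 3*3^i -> [3, 9, 27, 81, 243]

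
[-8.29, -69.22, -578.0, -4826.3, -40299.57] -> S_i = -8.29*8.35^i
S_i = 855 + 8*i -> [855, 863, 871, 879, 887]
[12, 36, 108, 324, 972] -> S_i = 12*3^i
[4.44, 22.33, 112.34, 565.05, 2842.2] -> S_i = 4.44*5.03^i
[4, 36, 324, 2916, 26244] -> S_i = 4*9^i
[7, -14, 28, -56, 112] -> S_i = 7*-2^i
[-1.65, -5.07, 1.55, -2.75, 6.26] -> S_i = Random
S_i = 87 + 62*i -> [87, 149, 211, 273, 335]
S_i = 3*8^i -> [3, 24, 192, 1536, 12288]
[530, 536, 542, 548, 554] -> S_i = 530 + 6*i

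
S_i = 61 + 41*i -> [61, 102, 143, 184, 225]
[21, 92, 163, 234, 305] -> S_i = 21 + 71*i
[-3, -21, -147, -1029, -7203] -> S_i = -3*7^i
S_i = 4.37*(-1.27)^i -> [4.37, -5.55, 7.05, -8.95, 11.37]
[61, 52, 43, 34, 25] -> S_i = 61 + -9*i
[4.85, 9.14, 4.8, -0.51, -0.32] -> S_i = Random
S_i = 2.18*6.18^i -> [2.18, 13.47, 83.26, 514.54, 3179.88]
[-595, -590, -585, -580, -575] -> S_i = -595 + 5*i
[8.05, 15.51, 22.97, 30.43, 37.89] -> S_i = 8.05 + 7.46*i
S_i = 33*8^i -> [33, 264, 2112, 16896, 135168]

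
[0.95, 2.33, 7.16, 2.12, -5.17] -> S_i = Random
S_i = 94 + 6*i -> [94, 100, 106, 112, 118]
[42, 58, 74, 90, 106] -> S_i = 42 + 16*i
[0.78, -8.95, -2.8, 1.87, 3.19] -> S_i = Random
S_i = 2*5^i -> [2, 10, 50, 250, 1250]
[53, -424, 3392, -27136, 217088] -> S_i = 53*-8^i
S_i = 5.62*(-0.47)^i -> [5.62, -2.64, 1.24, -0.58, 0.27]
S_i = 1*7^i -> [1, 7, 49, 343, 2401]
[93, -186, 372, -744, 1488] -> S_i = 93*-2^i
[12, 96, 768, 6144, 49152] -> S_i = 12*8^i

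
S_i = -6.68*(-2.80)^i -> [-6.68, 18.7, -52.37, 146.64, -410.59]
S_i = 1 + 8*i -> [1, 9, 17, 25, 33]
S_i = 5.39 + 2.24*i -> [5.39, 7.63, 9.87, 12.11, 14.35]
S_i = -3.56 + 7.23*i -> [-3.56, 3.67, 10.9, 18.13, 25.36]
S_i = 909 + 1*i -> [909, 910, 911, 912, 913]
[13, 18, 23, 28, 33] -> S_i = 13 + 5*i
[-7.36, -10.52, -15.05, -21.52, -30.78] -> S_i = -7.36*1.43^i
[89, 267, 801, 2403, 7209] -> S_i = 89*3^i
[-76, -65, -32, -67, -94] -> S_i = Random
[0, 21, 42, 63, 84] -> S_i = 0 + 21*i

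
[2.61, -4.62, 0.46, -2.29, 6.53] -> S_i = Random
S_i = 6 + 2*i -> [6, 8, 10, 12, 14]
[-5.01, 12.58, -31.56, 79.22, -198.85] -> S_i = -5.01*(-2.51)^i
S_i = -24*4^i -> [-24, -96, -384, -1536, -6144]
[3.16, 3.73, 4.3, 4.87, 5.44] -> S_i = 3.16 + 0.57*i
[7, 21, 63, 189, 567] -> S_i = 7*3^i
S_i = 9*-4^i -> [9, -36, 144, -576, 2304]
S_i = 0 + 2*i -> [0, 2, 4, 6, 8]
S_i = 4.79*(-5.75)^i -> [4.79, -27.54, 158.37, -910.62, 5236.09]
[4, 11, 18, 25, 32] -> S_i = 4 + 7*i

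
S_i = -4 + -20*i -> [-4, -24, -44, -64, -84]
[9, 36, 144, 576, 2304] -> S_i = 9*4^i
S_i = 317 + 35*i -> [317, 352, 387, 422, 457]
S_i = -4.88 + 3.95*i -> [-4.88, -0.93, 3.02, 6.97, 10.92]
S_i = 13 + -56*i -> [13, -43, -99, -155, -211]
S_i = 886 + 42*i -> [886, 928, 970, 1012, 1054]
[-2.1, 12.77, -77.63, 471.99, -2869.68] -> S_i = -2.10*(-6.08)^i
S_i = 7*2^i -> [7, 14, 28, 56, 112]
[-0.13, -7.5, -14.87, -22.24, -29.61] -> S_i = -0.13 + -7.37*i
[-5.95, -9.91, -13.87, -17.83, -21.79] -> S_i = -5.95 + -3.96*i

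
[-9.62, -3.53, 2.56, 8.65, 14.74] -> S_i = -9.62 + 6.09*i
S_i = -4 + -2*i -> [-4, -6, -8, -10, -12]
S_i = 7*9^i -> [7, 63, 567, 5103, 45927]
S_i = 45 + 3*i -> [45, 48, 51, 54, 57]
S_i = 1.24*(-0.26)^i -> [1.24, -0.32, 0.08, -0.02, 0.01]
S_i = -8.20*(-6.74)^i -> [-8.2, 55.27, -372.51, 2510.69, -16922.07]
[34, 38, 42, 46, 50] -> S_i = 34 + 4*i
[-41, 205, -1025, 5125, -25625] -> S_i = -41*-5^i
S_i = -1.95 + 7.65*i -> [-1.95, 5.7, 13.35, 21.0, 28.65]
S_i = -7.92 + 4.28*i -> [-7.92, -3.64, 0.64, 4.92, 9.2]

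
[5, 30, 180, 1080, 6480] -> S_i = 5*6^i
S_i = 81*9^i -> [81, 729, 6561, 59049, 531441]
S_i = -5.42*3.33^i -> [-5.42, -18.05, -60.1, -200.14, -666.46]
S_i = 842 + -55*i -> [842, 787, 732, 677, 622]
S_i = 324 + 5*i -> [324, 329, 334, 339, 344]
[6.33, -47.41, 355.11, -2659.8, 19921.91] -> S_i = 6.33*(-7.49)^i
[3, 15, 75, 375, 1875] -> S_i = 3*5^i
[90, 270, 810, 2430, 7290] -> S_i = 90*3^i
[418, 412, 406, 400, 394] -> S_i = 418 + -6*i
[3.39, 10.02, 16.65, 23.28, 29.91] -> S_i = 3.39 + 6.63*i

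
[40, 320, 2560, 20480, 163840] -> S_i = 40*8^i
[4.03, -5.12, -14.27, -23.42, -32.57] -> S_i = 4.03 + -9.15*i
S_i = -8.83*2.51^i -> [-8.83, -22.16, -55.63, -139.63, -350.47]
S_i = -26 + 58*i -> [-26, 32, 90, 148, 206]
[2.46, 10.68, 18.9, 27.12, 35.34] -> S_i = 2.46 + 8.22*i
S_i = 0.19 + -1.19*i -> [0.19, -1.0, -2.19, -3.38, -4.57]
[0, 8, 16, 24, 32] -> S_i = 0 + 8*i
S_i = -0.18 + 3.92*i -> [-0.18, 3.74, 7.66, 11.58, 15.5]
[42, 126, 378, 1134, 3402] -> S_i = 42*3^i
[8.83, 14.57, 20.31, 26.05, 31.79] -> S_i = 8.83 + 5.74*i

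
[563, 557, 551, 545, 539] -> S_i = 563 + -6*i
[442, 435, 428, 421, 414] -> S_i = 442 + -7*i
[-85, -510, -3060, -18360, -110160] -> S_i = -85*6^i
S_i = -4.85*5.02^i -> [-4.85, -24.35, -122.22, -613.55, -3080.04]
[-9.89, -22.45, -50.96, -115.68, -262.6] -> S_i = -9.89*2.27^i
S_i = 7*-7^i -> [7, -49, 343, -2401, 16807]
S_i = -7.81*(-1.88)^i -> [-7.81, 14.68, -27.6, 51.89, -97.56]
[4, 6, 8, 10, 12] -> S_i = 4 + 2*i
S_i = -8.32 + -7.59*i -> [-8.32, -15.91, -23.5, -31.09, -38.68]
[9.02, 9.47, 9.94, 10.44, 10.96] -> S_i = 9.02*1.05^i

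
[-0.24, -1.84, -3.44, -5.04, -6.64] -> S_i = -0.24 + -1.60*i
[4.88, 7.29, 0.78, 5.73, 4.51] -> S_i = Random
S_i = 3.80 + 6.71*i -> [3.8, 10.51, 17.22, 23.93, 30.64]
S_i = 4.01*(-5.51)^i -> [4.01, -22.1, 121.74, -670.81, 3696.16]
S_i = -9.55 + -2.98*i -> [-9.55, -12.53, -15.51, -18.49, -21.47]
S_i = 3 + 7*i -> [3, 10, 17, 24, 31]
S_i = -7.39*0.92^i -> [-7.39, -6.8, -6.25, -5.75, -5.29]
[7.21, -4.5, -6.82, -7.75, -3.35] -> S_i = Random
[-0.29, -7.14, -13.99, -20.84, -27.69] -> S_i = -0.29 + -6.85*i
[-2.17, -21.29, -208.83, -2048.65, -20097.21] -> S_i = -2.17*9.81^i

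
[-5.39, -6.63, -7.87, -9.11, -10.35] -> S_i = -5.39 + -1.24*i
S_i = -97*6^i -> [-97, -582, -3492, -20952, -125712]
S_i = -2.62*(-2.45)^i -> [-2.62, 6.42, -15.73, 38.53, -94.4]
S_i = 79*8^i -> [79, 632, 5056, 40448, 323584]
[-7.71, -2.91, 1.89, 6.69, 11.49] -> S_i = -7.71 + 4.80*i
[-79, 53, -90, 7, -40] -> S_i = Random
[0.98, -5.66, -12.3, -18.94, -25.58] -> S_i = 0.98 + -6.64*i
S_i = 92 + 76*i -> [92, 168, 244, 320, 396]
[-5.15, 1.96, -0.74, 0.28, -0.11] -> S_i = -5.15*(-0.38)^i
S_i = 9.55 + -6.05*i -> [9.55, 3.5, -2.55, -8.6, -14.65]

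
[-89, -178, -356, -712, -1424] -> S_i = -89*2^i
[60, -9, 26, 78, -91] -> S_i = Random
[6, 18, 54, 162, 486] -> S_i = 6*3^i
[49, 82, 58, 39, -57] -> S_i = Random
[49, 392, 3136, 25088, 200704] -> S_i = 49*8^i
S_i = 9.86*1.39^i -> [9.86, 13.71, 19.05, 26.48, 36.81]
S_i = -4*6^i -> [-4, -24, -144, -864, -5184]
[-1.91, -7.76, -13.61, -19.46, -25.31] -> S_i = -1.91 + -5.85*i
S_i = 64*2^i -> [64, 128, 256, 512, 1024]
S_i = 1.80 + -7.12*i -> [1.8, -5.32, -12.44, -19.56, -26.68]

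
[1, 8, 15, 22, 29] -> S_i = 1 + 7*i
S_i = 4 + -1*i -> [4, 3, 2, 1, 0]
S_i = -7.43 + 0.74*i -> [-7.43, -6.69, -5.95, -5.21, -4.47]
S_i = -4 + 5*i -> [-4, 1, 6, 11, 16]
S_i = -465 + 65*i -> [-465, -400, -335, -270, -205]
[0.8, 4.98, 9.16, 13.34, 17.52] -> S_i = 0.80 + 4.18*i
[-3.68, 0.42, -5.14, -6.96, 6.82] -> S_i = Random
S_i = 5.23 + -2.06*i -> [5.23, 3.17, 1.11, -0.95, -3.01]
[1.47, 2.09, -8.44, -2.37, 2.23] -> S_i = Random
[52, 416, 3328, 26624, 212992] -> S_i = 52*8^i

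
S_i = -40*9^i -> [-40, -360, -3240, -29160, -262440]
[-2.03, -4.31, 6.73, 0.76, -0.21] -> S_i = Random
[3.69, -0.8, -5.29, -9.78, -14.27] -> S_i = 3.69 + -4.49*i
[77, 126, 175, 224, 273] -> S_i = 77 + 49*i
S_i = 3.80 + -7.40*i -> [3.8, -3.6, -11.0, -18.4, -25.8]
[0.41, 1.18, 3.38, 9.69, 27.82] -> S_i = 0.41*2.87^i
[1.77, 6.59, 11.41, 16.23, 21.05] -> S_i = 1.77 + 4.82*i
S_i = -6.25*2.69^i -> [-6.25, -16.81, -45.23, -121.66, -327.26]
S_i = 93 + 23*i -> [93, 116, 139, 162, 185]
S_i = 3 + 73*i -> [3, 76, 149, 222, 295]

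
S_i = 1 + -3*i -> [1, -2, -5, -8, -11]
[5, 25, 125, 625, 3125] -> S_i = 5*5^i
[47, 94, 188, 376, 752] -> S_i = 47*2^i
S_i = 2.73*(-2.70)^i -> [2.73, -7.37, 19.9, -53.73, 145.08]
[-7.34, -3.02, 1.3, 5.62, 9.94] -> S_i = -7.34 + 4.32*i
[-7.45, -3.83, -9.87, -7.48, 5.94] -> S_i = Random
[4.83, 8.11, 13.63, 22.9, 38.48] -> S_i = 4.83*1.68^i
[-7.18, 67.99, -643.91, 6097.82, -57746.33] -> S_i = -7.18*(-9.47)^i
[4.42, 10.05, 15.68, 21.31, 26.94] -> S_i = 4.42 + 5.63*i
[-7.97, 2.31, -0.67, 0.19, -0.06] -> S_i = -7.97*(-0.29)^i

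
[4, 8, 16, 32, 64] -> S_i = 4*2^i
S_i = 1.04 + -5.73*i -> [1.04, -4.69, -10.42, -16.15, -21.88]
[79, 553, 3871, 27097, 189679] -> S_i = 79*7^i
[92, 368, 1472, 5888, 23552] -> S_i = 92*4^i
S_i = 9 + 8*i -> [9, 17, 25, 33, 41]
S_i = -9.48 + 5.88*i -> [-9.48, -3.6, 2.28, 8.16, 14.04]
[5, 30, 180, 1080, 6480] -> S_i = 5*6^i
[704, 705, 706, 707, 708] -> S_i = 704 + 1*i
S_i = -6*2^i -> [-6, -12, -24, -48, -96]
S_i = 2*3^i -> [2, 6, 18, 54, 162]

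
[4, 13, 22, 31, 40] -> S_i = 4 + 9*i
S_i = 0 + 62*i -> [0, 62, 124, 186, 248]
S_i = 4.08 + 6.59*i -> [4.08, 10.67, 17.26, 23.85, 30.44]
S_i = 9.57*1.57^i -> [9.57, 15.02, 23.59, 37.03, 58.14]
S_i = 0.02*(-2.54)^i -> [0.02, -0.05, 0.13, -0.33, 0.83]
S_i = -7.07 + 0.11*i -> [-7.07, -6.96, -6.85, -6.74, -6.63]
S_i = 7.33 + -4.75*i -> [7.33, 2.58, -2.17, -6.92, -11.67]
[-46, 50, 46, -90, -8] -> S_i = Random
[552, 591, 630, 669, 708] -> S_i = 552 + 39*i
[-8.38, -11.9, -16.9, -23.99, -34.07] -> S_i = -8.38*1.42^i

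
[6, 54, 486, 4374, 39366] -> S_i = 6*9^i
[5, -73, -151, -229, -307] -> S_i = 5 + -78*i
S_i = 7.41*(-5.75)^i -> [7.41, -42.61, 244.99, -1408.71, 8100.09]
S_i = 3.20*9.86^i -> [3.2, 31.55, 311.1, 3067.47, 30245.28]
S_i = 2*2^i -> [2, 4, 8, 16, 32]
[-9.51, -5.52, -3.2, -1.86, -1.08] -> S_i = -9.51*0.58^i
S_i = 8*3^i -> [8, 24, 72, 216, 648]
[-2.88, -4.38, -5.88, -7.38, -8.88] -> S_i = -2.88 + -1.50*i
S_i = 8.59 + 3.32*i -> [8.59, 11.91, 15.23, 18.55, 21.87]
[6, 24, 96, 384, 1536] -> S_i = 6*4^i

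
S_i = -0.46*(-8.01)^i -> [-0.46, 3.68, -29.51, 236.4, -1893.6]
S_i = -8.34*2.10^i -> [-8.34, -17.51, -36.78, -77.24, -162.2]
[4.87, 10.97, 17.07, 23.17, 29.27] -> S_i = 4.87 + 6.10*i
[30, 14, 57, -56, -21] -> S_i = Random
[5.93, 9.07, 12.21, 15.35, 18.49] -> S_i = 5.93 + 3.14*i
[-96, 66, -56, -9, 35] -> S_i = Random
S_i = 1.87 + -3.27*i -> [1.87, -1.4, -4.67, -7.94, -11.21]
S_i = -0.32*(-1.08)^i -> [-0.32, 0.35, -0.37, 0.4, -0.44]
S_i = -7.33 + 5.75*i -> [-7.33, -1.58, 4.17, 9.92, 15.67]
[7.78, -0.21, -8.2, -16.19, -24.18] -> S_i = 7.78 + -7.99*i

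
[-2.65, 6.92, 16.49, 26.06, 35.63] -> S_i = -2.65 + 9.57*i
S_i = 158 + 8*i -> [158, 166, 174, 182, 190]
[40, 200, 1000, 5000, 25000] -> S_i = 40*5^i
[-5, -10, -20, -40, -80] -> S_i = -5*2^i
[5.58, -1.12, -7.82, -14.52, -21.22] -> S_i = 5.58 + -6.70*i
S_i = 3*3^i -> [3, 9, 27, 81, 243]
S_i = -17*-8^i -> [-17, 136, -1088, 8704, -69632]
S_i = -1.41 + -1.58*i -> [-1.41, -2.99, -4.57, -6.15, -7.73]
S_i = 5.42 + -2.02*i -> [5.42, 3.4, 1.38, -0.64, -2.66]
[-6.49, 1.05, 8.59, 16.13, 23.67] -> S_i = -6.49 + 7.54*i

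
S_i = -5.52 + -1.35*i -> [-5.52, -6.87, -8.22, -9.57, -10.92]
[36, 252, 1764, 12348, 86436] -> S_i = 36*7^i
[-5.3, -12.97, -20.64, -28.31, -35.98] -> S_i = -5.30 + -7.67*i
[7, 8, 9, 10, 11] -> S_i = 7 + 1*i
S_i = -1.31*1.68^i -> [-1.31, -2.2, -3.7, -6.21, -10.44]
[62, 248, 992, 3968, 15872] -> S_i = 62*4^i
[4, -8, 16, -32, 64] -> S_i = 4*-2^i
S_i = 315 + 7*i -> [315, 322, 329, 336, 343]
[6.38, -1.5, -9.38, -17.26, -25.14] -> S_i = 6.38 + -7.88*i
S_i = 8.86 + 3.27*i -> [8.86, 12.13, 15.4, 18.67, 21.94]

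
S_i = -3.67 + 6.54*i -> [-3.67, 2.87, 9.41, 15.95, 22.49]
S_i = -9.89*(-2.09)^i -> [-9.89, 20.67, -43.2, 90.29, -188.7]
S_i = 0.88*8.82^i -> [0.88, 7.76, 68.46, 603.79, 5325.46]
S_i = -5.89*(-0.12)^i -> [-5.89, 0.71, -0.08, 0.01, -0.0]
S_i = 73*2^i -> [73, 146, 292, 584, 1168]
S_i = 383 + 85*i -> [383, 468, 553, 638, 723]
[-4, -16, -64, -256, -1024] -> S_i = -4*4^i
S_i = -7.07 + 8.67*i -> [-7.07, 1.6, 10.27, 18.94, 27.61]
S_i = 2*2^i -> [2, 4, 8, 16, 32]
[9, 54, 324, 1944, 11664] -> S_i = 9*6^i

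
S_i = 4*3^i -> [4, 12, 36, 108, 324]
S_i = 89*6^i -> [89, 534, 3204, 19224, 115344]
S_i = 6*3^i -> [6, 18, 54, 162, 486]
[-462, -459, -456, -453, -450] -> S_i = -462 + 3*i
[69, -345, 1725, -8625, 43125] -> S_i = 69*-5^i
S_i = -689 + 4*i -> [-689, -685, -681, -677, -673]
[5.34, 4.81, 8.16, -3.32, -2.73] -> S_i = Random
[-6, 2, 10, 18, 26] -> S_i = -6 + 8*i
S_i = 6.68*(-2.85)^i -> [6.68, -19.04, 54.26, -154.64, 440.71]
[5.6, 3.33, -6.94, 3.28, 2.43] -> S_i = Random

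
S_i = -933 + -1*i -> [-933, -934, -935, -936, -937]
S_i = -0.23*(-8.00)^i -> [-0.23, 1.84, -14.72, 117.76, -942.08]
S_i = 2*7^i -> [2, 14, 98, 686, 4802]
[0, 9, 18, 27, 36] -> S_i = 0 + 9*i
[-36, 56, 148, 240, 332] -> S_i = -36 + 92*i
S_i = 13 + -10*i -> [13, 3, -7, -17, -27]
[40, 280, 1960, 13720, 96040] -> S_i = 40*7^i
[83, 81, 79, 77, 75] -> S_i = 83 + -2*i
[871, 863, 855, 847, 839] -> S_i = 871 + -8*i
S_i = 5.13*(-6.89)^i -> [5.13, -35.35, 243.53, -1677.93, 11560.97]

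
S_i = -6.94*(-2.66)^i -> [-6.94, 18.46, -49.1, 130.62, -347.44]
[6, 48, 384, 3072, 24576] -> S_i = 6*8^i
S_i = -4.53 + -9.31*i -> [-4.53, -13.84, -23.15, -32.46, -41.77]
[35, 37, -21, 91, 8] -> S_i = Random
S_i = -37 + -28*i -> [-37, -65, -93, -121, -149]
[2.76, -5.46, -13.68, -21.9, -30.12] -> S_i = 2.76 + -8.22*i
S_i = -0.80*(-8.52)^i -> [-0.8, 6.82, -58.07, 494.78, -4215.49]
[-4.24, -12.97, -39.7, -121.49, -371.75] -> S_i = -4.24*3.06^i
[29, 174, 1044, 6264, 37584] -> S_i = 29*6^i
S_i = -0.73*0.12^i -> [-0.73, -0.09, -0.01, -0.0, -0.0]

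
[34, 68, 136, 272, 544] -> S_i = 34*2^i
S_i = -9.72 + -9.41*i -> [-9.72, -19.13, -28.54, -37.95, -47.36]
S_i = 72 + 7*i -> [72, 79, 86, 93, 100]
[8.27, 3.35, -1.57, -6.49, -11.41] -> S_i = 8.27 + -4.92*i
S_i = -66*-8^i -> [-66, 528, -4224, 33792, -270336]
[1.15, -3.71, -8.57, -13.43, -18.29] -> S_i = 1.15 + -4.86*i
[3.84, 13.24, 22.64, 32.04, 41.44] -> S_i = 3.84 + 9.40*i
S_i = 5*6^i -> [5, 30, 180, 1080, 6480]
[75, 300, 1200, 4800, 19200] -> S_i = 75*4^i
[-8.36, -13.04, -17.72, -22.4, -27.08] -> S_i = -8.36 + -4.68*i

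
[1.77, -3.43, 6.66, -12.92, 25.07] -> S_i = 1.77*(-1.94)^i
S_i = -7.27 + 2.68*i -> [-7.27, -4.59, -1.91, 0.77, 3.45]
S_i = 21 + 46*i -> [21, 67, 113, 159, 205]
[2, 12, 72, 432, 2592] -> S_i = 2*6^i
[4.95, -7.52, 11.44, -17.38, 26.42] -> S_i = 4.95*(-1.52)^i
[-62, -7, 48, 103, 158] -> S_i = -62 + 55*i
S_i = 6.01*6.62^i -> [6.01, 39.79, 263.38, 1743.61, 11542.67]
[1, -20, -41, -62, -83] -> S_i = 1 + -21*i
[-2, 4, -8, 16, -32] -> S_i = -2*-2^i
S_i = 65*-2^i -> [65, -130, 260, -520, 1040]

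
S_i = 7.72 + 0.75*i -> [7.72, 8.47, 9.22, 9.97, 10.72]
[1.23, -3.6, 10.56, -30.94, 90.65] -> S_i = 1.23*(-2.93)^i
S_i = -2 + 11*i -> [-2, 9, 20, 31, 42]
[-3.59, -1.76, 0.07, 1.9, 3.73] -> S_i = -3.59 + 1.83*i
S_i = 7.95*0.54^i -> [7.95, 4.29, 2.32, 1.25, 0.68]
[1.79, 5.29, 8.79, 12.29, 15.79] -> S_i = 1.79 + 3.50*i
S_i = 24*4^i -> [24, 96, 384, 1536, 6144]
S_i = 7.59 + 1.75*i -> [7.59, 9.34, 11.09, 12.84, 14.59]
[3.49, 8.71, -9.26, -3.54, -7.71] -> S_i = Random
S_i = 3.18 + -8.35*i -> [3.18, -5.17, -13.52, -21.87, -30.22]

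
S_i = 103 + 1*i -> [103, 104, 105, 106, 107]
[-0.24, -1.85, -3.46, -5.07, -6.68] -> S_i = -0.24 + -1.61*i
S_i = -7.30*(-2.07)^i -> [-7.3, 15.11, -31.28, 64.75, -134.03]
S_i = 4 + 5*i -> [4, 9, 14, 19, 24]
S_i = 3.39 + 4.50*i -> [3.39, 7.89, 12.39, 16.89, 21.39]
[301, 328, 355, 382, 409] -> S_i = 301 + 27*i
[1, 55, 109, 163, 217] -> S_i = 1 + 54*i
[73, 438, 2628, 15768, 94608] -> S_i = 73*6^i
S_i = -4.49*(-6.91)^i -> [-4.49, 31.03, -214.39, 1481.43, -10236.67]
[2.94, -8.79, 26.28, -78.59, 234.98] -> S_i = 2.94*(-2.99)^i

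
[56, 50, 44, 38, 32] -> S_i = 56 + -6*i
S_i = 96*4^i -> [96, 384, 1536, 6144, 24576]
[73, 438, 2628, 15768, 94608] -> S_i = 73*6^i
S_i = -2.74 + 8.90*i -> [-2.74, 6.16, 15.06, 23.96, 32.86]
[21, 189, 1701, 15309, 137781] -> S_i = 21*9^i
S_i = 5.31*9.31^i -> [5.31, 49.44, 460.25, 4284.93, 39892.68]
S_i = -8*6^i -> [-8, -48, -288, -1728, -10368]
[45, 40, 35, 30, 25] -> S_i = 45 + -5*i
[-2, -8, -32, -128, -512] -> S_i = -2*4^i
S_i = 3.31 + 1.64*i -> [3.31, 4.95, 6.59, 8.23, 9.87]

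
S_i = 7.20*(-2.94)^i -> [7.2, -21.17, 62.23, -182.97, 537.93]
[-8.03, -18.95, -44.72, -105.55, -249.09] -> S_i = -8.03*2.36^i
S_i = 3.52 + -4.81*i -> [3.52, -1.29, -6.1, -10.91, -15.72]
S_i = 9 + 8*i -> [9, 17, 25, 33, 41]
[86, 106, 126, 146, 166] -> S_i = 86 + 20*i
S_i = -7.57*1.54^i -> [-7.57, -11.66, -17.95, -27.65, -42.58]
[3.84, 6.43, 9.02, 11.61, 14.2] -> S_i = 3.84 + 2.59*i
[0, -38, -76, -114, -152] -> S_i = 0 + -38*i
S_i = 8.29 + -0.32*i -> [8.29, 7.97, 7.65, 7.33, 7.01]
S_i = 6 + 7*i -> [6, 13, 20, 27, 34]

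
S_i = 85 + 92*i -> [85, 177, 269, 361, 453]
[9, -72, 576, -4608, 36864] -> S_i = 9*-8^i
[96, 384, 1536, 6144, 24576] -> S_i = 96*4^i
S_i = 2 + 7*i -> [2, 9, 16, 23, 30]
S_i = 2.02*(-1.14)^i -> [2.02, -2.3, 2.63, -2.99, 3.41]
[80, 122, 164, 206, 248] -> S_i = 80 + 42*i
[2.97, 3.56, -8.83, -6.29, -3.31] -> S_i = Random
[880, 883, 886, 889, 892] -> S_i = 880 + 3*i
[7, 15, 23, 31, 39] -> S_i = 7 + 8*i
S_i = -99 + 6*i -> [-99, -93, -87, -81, -75]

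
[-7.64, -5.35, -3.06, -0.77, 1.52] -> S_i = -7.64 + 2.29*i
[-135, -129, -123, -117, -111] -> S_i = -135 + 6*i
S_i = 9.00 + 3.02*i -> [9.0, 12.02, 15.04, 18.06, 21.08]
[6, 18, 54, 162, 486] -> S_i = 6*3^i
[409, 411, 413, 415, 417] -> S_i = 409 + 2*i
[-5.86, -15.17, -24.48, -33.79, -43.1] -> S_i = -5.86 + -9.31*i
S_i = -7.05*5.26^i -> [-7.05, -37.08, -195.06, -1026.0, -5396.75]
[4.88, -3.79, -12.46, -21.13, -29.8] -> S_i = 4.88 + -8.67*i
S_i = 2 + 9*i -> [2, 11, 20, 29, 38]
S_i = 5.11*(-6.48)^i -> [5.11, -33.11, 214.57, -1390.42, 9009.92]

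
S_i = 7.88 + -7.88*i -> [7.88, 0.0, -7.88, -15.76, -23.64]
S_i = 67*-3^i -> [67, -201, 603, -1809, 5427]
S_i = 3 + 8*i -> [3, 11, 19, 27, 35]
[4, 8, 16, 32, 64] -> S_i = 4*2^i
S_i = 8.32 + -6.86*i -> [8.32, 1.46, -5.4, -12.26, -19.12]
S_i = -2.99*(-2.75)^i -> [-2.99, 8.22, -22.61, 62.18, -171.0]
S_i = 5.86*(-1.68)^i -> [5.86, -9.84, 16.54, -27.79, 46.68]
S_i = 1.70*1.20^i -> [1.7, 2.04, 2.45, 2.94, 3.53]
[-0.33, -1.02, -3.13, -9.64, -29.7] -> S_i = -0.33*3.08^i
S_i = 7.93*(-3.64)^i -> [7.93, -28.87, 105.07, -382.45, 1392.13]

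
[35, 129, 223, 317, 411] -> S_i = 35 + 94*i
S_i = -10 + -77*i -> [-10, -87, -164, -241, -318]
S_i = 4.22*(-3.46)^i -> [4.22, -14.6, 50.52, -174.8, 604.81]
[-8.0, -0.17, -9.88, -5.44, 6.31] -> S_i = Random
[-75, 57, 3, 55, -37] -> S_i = Random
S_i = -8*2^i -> [-8, -16, -32, -64, -128]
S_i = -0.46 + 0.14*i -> [-0.46, -0.32, -0.18, -0.04, 0.1]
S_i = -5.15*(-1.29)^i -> [-5.15, 6.64, -8.57, 11.06, -14.26]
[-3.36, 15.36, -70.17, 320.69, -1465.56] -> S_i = -3.36*(-4.57)^i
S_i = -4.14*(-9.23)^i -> [-4.14, 38.21, -352.7, 3255.41, -30047.42]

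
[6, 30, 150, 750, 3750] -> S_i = 6*5^i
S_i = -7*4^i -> [-7, -28, -112, -448, -1792]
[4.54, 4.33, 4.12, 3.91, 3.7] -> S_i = 4.54 + -0.21*i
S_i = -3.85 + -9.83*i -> [-3.85, -13.68, -23.51, -33.34, -43.17]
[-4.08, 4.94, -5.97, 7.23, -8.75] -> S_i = -4.08*(-1.21)^i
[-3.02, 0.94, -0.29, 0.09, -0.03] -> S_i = -3.02*(-0.31)^i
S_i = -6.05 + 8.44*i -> [-6.05, 2.39, 10.83, 19.27, 27.71]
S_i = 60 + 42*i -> [60, 102, 144, 186, 228]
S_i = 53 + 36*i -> [53, 89, 125, 161, 197]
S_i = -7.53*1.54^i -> [-7.53, -11.6, -17.86, -27.5, -42.35]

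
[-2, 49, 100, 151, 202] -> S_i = -2 + 51*i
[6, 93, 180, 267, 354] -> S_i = 6 + 87*i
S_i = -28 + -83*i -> [-28, -111, -194, -277, -360]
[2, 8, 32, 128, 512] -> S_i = 2*4^i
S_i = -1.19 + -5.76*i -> [-1.19, -6.95, -12.71, -18.47, -24.23]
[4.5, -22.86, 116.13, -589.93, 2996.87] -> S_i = 4.50*(-5.08)^i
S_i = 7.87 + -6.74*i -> [7.87, 1.13, -5.61, -12.35, -19.09]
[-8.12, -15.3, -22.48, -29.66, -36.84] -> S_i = -8.12 + -7.18*i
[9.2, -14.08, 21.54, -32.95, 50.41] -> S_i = 9.20*(-1.53)^i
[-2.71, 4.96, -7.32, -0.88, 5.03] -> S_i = Random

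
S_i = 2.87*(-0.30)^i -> [2.87, -0.86, 0.26, -0.08, 0.02]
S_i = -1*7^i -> [-1, -7, -49, -343, -2401]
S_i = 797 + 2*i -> [797, 799, 801, 803, 805]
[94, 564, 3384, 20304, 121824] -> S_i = 94*6^i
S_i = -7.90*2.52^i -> [-7.9, -19.91, -50.17, -126.42, -318.59]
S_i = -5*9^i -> [-5, -45, -405, -3645, -32805]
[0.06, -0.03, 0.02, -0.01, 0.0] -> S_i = 0.06*(-0.53)^i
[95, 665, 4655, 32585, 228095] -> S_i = 95*7^i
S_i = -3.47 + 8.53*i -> [-3.47, 5.06, 13.59, 22.12, 30.65]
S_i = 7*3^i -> [7, 21, 63, 189, 567]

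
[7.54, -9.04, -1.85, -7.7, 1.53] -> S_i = Random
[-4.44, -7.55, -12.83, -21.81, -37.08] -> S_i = -4.44*1.70^i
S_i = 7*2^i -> [7, 14, 28, 56, 112]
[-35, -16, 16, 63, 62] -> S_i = Random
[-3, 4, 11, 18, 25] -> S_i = -3 + 7*i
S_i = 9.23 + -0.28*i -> [9.23, 8.95, 8.67, 8.39, 8.11]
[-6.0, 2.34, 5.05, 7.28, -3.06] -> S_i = Random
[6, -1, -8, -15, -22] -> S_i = 6 + -7*i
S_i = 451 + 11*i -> [451, 462, 473, 484, 495]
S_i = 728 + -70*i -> [728, 658, 588, 518, 448]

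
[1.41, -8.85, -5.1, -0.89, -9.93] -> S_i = Random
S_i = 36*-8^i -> [36, -288, 2304, -18432, 147456]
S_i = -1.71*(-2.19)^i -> [-1.71, 3.74, -8.2, 17.96, -39.33]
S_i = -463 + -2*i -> [-463, -465, -467, -469, -471]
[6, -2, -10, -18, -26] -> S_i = 6 + -8*i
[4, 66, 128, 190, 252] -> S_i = 4 + 62*i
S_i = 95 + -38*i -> [95, 57, 19, -19, -57]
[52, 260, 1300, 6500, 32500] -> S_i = 52*5^i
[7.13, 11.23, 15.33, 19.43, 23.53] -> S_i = 7.13 + 4.10*i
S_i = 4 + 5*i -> [4, 9, 14, 19, 24]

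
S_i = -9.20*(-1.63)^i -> [-9.2, 15.0, -24.44, 39.84, -64.94]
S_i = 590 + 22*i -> [590, 612, 634, 656, 678]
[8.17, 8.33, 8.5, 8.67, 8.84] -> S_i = 8.17*1.02^i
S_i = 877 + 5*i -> [877, 882, 887, 892, 897]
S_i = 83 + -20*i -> [83, 63, 43, 23, 3]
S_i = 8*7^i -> [8, 56, 392, 2744, 19208]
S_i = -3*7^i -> [-3, -21, -147, -1029, -7203]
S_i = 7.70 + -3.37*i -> [7.7, 4.33, 0.96, -2.41, -5.78]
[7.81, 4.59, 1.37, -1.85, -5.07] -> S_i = 7.81 + -3.22*i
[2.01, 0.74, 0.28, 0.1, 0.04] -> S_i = 2.01*0.37^i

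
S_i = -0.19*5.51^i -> [-0.19, -1.05, -5.77, -31.78, -175.13]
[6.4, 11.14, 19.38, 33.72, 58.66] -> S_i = 6.40*1.74^i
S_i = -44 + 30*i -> [-44, -14, 16, 46, 76]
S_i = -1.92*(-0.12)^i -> [-1.92, 0.23, -0.03, 0.0, -0.0]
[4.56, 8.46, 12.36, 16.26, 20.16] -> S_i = 4.56 + 3.90*i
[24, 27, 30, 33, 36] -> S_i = 24 + 3*i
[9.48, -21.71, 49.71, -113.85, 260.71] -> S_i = 9.48*(-2.29)^i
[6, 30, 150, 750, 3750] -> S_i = 6*5^i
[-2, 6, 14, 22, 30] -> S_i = -2 + 8*i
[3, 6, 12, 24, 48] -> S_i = 3*2^i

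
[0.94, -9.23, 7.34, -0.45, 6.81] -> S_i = Random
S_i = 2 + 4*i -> [2, 6, 10, 14, 18]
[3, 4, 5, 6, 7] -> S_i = 3 + 1*i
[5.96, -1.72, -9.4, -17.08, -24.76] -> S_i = 5.96 + -7.68*i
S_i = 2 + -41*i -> [2, -39, -80, -121, -162]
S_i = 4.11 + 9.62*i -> [4.11, 13.73, 23.35, 32.97, 42.59]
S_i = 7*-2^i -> [7, -14, 28, -56, 112]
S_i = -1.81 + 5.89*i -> [-1.81, 4.08, 9.97, 15.86, 21.75]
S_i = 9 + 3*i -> [9, 12, 15, 18, 21]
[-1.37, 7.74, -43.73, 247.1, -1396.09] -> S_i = -1.37*(-5.65)^i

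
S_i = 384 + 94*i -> [384, 478, 572, 666, 760]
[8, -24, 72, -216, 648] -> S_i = 8*-3^i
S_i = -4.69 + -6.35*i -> [-4.69, -11.04, -17.39, -23.74, -30.09]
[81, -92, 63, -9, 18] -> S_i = Random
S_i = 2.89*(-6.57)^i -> [2.89, -18.99, 124.75, -819.58, 5384.67]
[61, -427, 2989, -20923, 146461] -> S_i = 61*-7^i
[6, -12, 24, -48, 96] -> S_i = 6*-2^i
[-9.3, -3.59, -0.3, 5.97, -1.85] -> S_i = Random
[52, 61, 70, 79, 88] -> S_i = 52 + 9*i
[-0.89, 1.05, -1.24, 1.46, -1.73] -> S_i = -0.89*(-1.18)^i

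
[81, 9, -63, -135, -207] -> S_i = 81 + -72*i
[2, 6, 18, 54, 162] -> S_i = 2*3^i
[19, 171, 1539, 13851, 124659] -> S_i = 19*9^i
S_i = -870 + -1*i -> [-870, -871, -872, -873, -874]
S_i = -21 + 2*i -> [-21, -19, -17, -15, -13]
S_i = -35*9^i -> [-35, -315, -2835, -25515, -229635]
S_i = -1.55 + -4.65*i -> [-1.55, -6.2, -10.85, -15.5, -20.15]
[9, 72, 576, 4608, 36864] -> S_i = 9*8^i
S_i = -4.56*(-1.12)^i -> [-4.56, 5.11, -5.72, 6.41, -7.18]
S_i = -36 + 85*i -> [-36, 49, 134, 219, 304]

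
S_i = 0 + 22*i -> [0, 22, 44, 66, 88]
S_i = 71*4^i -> [71, 284, 1136, 4544, 18176]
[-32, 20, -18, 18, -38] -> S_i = Random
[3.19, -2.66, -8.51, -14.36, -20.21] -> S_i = 3.19 + -5.85*i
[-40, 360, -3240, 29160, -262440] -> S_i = -40*-9^i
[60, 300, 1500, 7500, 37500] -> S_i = 60*5^i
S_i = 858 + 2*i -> [858, 860, 862, 864, 866]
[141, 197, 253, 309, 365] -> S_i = 141 + 56*i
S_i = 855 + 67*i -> [855, 922, 989, 1056, 1123]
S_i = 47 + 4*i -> [47, 51, 55, 59, 63]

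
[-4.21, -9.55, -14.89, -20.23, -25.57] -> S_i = -4.21 + -5.34*i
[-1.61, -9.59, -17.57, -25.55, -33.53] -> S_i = -1.61 + -7.98*i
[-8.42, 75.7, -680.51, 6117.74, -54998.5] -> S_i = -8.42*(-8.99)^i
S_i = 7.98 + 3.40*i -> [7.98, 11.38, 14.78, 18.18, 21.58]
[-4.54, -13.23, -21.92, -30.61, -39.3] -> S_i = -4.54 + -8.69*i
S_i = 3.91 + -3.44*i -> [3.91, 0.47, -2.97, -6.41, -9.85]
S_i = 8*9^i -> [8, 72, 648, 5832, 52488]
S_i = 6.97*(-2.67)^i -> [6.97, -18.61, 49.69, -132.67, 354.22]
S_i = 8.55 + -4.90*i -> [8.55, 3.65, -1.25, -6.15, -11.05]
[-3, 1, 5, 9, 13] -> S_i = -3 + 4*i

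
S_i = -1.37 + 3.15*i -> [-1.37, 1.78, 4.93, 8.08, 11.23]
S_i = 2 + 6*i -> [2, 8, 14, 20, 26]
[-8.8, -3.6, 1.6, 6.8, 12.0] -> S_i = -8.80 + 5.20*i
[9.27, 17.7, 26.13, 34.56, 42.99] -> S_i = 9.27 + 8.43*i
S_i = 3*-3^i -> [3, -9, 27, -81, 243]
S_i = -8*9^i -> [-8, -72, -648, -5832, -52488]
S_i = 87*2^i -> [87, 174, 348, 696, 1392]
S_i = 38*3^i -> [38, 114, 342, 1026, 3078]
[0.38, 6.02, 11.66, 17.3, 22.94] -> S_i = 0.38 + 5.64*i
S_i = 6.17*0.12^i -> [6.17, 0.74, 0.09, 0.01, 0.0]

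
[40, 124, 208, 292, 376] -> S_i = 40 + 84*i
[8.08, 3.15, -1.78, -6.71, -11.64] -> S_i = 8.08 + -4.93*i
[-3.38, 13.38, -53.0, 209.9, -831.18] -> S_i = -3.38*(-3.96)^i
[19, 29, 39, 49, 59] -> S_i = 19 + 10*i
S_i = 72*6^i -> [72, 432, 2592, 15552, 93312]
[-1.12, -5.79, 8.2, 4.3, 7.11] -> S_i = Random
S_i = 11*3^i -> [11, 33, 99, 297, 891]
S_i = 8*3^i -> [8, 24, 72, 216, 648]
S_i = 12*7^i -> [12, 84, 588, 4116, 28812]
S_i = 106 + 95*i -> [106, 201, 296, 391, 486]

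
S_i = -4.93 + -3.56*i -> [-4.93, -8.49, -12.05, -15.61, -19.17]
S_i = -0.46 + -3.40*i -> [-0.46, -3.86, -7.26, -10.66, -14.06]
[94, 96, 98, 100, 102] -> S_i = 94 + 2*i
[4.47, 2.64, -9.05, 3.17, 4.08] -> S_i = Random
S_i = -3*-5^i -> [-3, 15, -75, 375, -1875]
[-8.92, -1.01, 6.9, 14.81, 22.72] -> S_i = -8.92 + 7.91*i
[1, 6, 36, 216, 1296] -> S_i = 1*6^i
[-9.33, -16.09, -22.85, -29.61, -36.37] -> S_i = -9.33 + -6.76*i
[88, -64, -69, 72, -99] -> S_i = Random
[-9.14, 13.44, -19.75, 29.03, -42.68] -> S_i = -9.14*(-1.47)^i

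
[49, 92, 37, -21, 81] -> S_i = Random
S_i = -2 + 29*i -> [-2, 27, 56, 85, 114]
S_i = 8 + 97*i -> [8, 105, 202, 299, 396]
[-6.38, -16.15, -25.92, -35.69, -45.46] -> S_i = -6.38 + -9.77*i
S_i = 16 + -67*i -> [16, -51, -118, -185, -252]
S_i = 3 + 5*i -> [3, 8, 13, 18, 23]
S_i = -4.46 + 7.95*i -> [-4.46, 3.49, 11.44, 19.39, 27.34]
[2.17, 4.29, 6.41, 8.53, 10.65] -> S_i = 2.17 + 2.12*i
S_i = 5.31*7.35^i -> [5.31, 39.03, 286.86, 2108.42, 15496.87]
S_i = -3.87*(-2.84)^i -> [-3.87, 10.99, -31.21, 88.65, -251.76]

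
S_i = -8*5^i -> [-8, -40, -200, -1000, -5000]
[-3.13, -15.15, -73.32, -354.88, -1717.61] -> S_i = -3.13*4.84^i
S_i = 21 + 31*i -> [21, 52, 83, 114, 145]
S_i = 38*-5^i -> [38, -190, 950, -4750, 23750]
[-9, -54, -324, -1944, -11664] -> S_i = -9*6^i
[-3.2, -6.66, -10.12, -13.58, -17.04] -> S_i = -3.20 + -3.46*i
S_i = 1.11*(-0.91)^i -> [1.11, -1.01, 0.92, -0.84, 0.76]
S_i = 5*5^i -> [5, 25, 125, 625, 3125]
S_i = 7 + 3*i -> [7, 10, 13, 16, 19]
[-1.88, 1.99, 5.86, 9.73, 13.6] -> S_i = -1.88 + 3.87*i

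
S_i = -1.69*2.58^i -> [-1.69, -4.36, -11.25, -29.02, -74.88]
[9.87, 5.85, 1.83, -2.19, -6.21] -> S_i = 9.87 + -4.02*i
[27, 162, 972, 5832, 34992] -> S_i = 27*6^i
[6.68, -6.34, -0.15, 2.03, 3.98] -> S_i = Random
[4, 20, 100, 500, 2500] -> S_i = 4*5^i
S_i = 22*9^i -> [22, 198, 1782, 16038, 144342]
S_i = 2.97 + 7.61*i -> [2.97, 10.58, 18.19, 25.8, 33.41]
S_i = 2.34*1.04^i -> [2.34, 2.43, 2.53, 2.63, 2.74]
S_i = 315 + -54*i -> [315, 261, 207, 153, 99]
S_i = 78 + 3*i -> [78, 81, 84, 87, 90]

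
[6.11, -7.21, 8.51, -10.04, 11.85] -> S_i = 6.11*(-1.18)^i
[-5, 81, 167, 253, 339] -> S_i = -5 + 86*i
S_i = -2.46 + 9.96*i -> [-2.46, 7.5, 17.46, 27.42, 37.38]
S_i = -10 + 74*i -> [-10, 64, 138, 212, 286]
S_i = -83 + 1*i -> [-83, -82, -81, -80, -79]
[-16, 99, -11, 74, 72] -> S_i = Random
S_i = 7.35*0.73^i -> [7.35, 5.37, 3.92, 2.86, 2.09]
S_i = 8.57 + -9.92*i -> [8.57, -1.35, -11.27, -21.19, -31.11]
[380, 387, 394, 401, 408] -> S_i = 380 + 7*i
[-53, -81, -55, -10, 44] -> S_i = Random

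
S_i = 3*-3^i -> [3, -9, 27, -81, 243]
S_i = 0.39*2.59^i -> [0.39, 1.01, 2.62, 6.78, 17.55]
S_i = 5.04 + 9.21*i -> [5.04, 14.25, 23.46, 32.67, 41.88]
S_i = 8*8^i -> [8, 64, 512, 4096, 32768]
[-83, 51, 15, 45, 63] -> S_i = Random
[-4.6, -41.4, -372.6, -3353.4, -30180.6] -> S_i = -4.60*9.00^i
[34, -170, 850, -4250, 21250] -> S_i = 34*-5^i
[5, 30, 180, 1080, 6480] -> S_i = 5*6^i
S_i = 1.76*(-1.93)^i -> [1.76, -3.4, 6.56, -12.65, 24.42]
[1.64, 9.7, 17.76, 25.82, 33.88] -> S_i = 1.64 + 8.06*i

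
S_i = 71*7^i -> [71, 497, 3479, 24353, 170471]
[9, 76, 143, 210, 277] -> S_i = 9 + 67*i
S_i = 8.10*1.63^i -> [8.1, 13.2, 21.52, 35.08, 57.18]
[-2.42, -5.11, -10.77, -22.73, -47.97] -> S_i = -2.42*2.11^i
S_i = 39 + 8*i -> [39, 47, 55, 63, 71]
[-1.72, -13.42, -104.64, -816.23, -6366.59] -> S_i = -1.72*7.80^i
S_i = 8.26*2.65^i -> [8.26, 21.89, 58.01, 153.72, 407.35]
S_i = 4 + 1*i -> [4, 5, 6, 7, 8]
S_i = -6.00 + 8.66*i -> [-6.0, 2.66, 11.32, 19.98, 28.64]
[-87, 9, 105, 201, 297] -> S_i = -87 + 96*i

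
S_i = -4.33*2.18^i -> [-4.33, -9.44, -20.58, -44.86, -97.79]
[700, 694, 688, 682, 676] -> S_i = 700 + -6*i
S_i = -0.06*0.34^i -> [-0.06, -0.02, -0.01, -0.0, -0.0]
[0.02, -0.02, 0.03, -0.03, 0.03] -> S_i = 0.02*(-1.12)^i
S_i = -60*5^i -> [-60, -300, -1500, -7500, -37500]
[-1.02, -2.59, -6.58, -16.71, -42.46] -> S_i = -1.02*2.54^i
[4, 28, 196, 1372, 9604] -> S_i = 4*7^i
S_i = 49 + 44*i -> [49, 93, 137, 181, 225]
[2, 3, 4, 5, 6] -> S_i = 2 + 1*i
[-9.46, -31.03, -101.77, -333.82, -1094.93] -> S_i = -9.46*3.28^i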